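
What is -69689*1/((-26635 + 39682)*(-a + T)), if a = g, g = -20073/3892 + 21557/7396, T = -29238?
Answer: 125375877053/686237994967134 ≈ 0.00018270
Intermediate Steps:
g = -4035004/1799077 (g = -20073*1/3892 + 21557*(1/7396) = -20073/3892 + 21557/7396 = -4035004/1799077 ≈ -2.2428)
a = -4035004/1799077 ≈ -2.2428
-69689*1/((-26635 + 39682)*(-a + T)) = -69689*1/((-26635 + 39682)*(-1*(-4035004/1799077) - 29238)) = -69689*1/(13047*(4035004/1799077 - 29238)) = -69689/(13047*(-52597378322/1799077)) = -69689/(-686237994967134/1799077) = -69689*(-1799077/686237994967134) = 125375877053/686237994967134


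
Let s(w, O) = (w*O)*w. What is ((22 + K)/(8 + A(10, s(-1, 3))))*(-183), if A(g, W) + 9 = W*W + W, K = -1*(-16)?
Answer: -6954/11 ≈ -632.18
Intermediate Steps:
K = 16
s(w, O) = O*w² (s(w, O) = (O*w)*w = O*w²)
A(g, W) = -9 + W + W² (A(g, W) = -9 + (W*W + W) = -9 + (W² + W) = -9 + (W + W²) = -9 + W + W²)
((22 + K)/(8 + A(10, s(-1, 3))))*(-183) = ((22 + 16)/(8 + (-9 + 3*(-1)² + (3*(-1)²)²)))*(-183) = (38/(8 + (-9 + 3*1 + (3*1)²)))*(-183) = (38/(8 + (-9 + 3 + 3²)))*(-183) = (38/(8 + (-9 + 3 + 9)))*(-183) = (38/(8 + 3))*(-183) = (38/11)*(-183) = -6954/11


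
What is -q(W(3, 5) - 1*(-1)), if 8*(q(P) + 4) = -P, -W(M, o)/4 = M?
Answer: 21/8 ≈ 2.6250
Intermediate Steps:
W(M, o) = -4*M
q(P) = -4 - P/8 (q(P) = -4 + (-P)/8 = -4 - P/8)
-q(W(3, 5) - 1*(-1)) = -(-4 - (-4*3 - 1*(-1))/8) = -(-4 - (-12 + 1)/8) = -(-4 - ⅛*(-11)) = -(-4 + 11/8) = -1*(-21/8) = 21/8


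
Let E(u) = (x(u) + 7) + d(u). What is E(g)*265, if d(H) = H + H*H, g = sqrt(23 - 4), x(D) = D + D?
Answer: 6890 + 795*sqrt(19) ≈ 10355.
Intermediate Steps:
x(D) = 2*D
g = sqrt(19) ≈ 4.3589
d(H) = H + H**2
E(u) = 7 + 2*u + u*(1 + u) (E(u) = (2*u + 7) + u*(1 + u) = (7 + 2*u) + u*(1 + u) = 7 + 2*u + u*(1 + u))
E(g)*265 = (7 + (sqrt(19))**2 + 3*sqrt(19))*265 = (7 + 19 + 3*sqrt(19))*265 = (26 + 3*sqrt(19))*265 = 6890 + 795*sqrt(19)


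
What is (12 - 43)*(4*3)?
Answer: -372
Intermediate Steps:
(12 - 43)*(4*3) = -31*12 = -372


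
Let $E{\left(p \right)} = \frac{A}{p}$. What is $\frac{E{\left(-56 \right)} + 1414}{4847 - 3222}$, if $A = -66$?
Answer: $\frac{317}{364} \approx 0.87088$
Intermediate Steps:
$E{\left(p \right)} = - \frac{66}{p}$
$\frac{E{\left(-56 \right)} + 1414}{4847 - 3222} = \frac{- \frac{66}{-56} + 1414}{4847 - 3222} = \frac{\left(-66\right) \left(- \frac{1}{56}\right) + 1414}{1625} = \left(\frac{33}{28} + 1414\right) \frac{1}{1625} = \frac{39625}{28} \cdot \frac{1}{1625} = \frac{317}{364}$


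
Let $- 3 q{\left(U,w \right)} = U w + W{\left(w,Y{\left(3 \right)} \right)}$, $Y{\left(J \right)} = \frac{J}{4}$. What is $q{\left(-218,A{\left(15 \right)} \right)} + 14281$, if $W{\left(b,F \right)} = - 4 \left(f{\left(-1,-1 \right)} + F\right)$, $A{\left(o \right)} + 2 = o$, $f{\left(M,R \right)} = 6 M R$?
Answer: $\frac{45704}{3} \approx 15235.0$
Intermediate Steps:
$f{\left(M,R \right)} = 6 M R$
$A{\left(o \right)} = -2 + o$
$Y{\left(J \right)} = \frac{J}{4}$ ($Y{\left(J \right)} = J \frac{1}{4} = \frac{J}{4}$)
$W{\left(b,F \right)} = -24 - 4 F$ ($W{\left(b,F \right)} = - 4 \left(6 \left(-1\right) \left(-1\right) + F\right) = - 4 \left(6 + F\right) = -24 - 4 F$)
$q{\left(U,w \right)} = 9 - \frac{U w}{3}$ ($q{\left(U,w \right)} = - \frac{U w - \left(24 + 4 \cdot \frac{1}{4} \cdot 3\right)}{3} = - \frac{U w - 27}{3} = - \frac{-27 + U w}{3} = 9 - \frac{U w}{3}$)
$q{\left(-218,A{\left(15 \right)} \right)} + 14281 = \left(9 - - \frac{218 \left(-2 + 15\right)}{3}\right) + 14281 = \left(9 - \left(- \frac{218}{3}\right) 13\right) + 14281 = \left(9 + \frac{2834}{3}\right) + 14281 = \frac{2861}{3} + 14281 = \frac{45704}{3}$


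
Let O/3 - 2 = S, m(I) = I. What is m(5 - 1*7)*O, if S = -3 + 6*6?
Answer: -210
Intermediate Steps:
S = 33 (S = -3 + 36 = 33)
O = 105 (O = 6 + 3*33 = 6 + 99 = 105)
m(5 - 1*7)*O = (5 - 1*7)*105 = (5 - 7)*105 = -2*105 = -210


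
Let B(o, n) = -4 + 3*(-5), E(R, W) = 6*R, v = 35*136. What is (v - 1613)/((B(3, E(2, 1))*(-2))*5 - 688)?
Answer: -1049/166 ≈ -6.3193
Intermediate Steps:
v = 4760
B(o, n) = -19 (B(o, n) = -4 - 15 = -19)
(v - 1613)/((B(3, E(2, 1))*(-2))*5 - 688) = (4760 - 1613)/(-19*(-2)*5 - 688) = 3147/(38*5 - 688) = 3147/(190 - 688) = 3147/(-498) = 3147*(-1/498) = -1049/166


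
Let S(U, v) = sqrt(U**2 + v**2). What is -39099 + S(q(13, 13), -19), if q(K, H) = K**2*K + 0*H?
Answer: -39099 + sqrt(4827170) ≈ -36902.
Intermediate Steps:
q(K, H) = K**3 (q(K, H) = K**3 + 0 = K**3)
-39099 + S(q(13, 13), -19) = -39099 + sqrt((13**3)**2 + (-19)**2) = -39099 + sqrt(2197**2 + 361) = -39099 + sqrt(4826809 + 361) = -39099 + sqrt(4827170)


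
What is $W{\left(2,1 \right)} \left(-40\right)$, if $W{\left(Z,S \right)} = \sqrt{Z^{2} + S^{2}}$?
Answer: $- 40 \sqrt{5} \approx -89.443$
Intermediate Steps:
$W{\left(Z,S \right)} = \sqrt{S^{2} + Z^{2}}$
$W{\left(2,1 \right)} \left(-40\right) = \sqrt{1^{2} + 2^{2}} \left(-40\right) = \sqrt{1 + 4} \left(-40\right) = \sqrt{5} \left(-40\right) = - 40 \sqrt{5}$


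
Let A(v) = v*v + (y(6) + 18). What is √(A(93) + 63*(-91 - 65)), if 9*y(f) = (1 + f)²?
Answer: 20*I*√26/3 ≈ 33.993*I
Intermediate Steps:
y(f) = (1 + f)²/9
A(v) = 211/9 + v² (A(v) = v*v + ((1 + 6)²/9 + 18) = v² + ((⅑)*7² + 18) = v² + ((⅑)*49 + 18) = v² + (49/9 + 18) = v² + 211/9 = 211/9 + v²)
√(A(93) + 63*(-91 - 65)) = √((211/9 + 93²) + 63*(-91 - 65)) = √((211/9 + 8649) + 63*(-156)) = √(78052/9 - 9828) = √(-10400/9) = 20*I*√26/3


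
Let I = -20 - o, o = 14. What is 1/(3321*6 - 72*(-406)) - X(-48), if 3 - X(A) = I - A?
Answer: 540739/49158 ≈ 11.000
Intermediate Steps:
I = -34 (I = -20 - 1*14 = -20 - 14 = -34)
X(A) = 37 + A (X(A) = 3 - (-34 - A) = 3 + (34 + A) = 37 + A)
1/(3321*6 - 72*(-406)) - X(-48) = 1/(3321*6 - 72*(-406)) - (37 - 48) = 1/(19926 + 29232) - 1*(-11) = 1/49158 + 11 = 540739/49158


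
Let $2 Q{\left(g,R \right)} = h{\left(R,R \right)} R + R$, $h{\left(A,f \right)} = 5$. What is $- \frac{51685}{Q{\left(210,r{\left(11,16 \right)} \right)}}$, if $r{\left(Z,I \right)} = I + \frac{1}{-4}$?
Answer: $- \frac{206740}{189} \approx -1093.9$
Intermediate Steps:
$r{\left(Z,I \right)} = - \frac{1}{4} + I$ ($r{\left(Z,I \right)} = I - \frac{1}{4} = - \frac{1}{4} + I$)
$Q{\left(g,R \right)} = 3 R$ ($Q{\left(g,R \right)} = \frac{5 R + R}{2} = \frac{6 R}{2} = 3 R$)
$- \frac{51685}{Q{\left(210,r{\left(11,16 \right)} \right)}} = - \frac{51685}{3 \left(- \frac{1}{4} + 16\right)} = - \frac{51685}{3 \cdot \frac{63}{4}} = - \frac{51685}{\frac{189}{4}} = \left(-51685\right) \frac{4}{189} = - \frac{206740}{189}$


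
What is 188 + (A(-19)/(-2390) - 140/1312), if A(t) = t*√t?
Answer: 61629/328 + 19*I*√19/2390 ≈ 187.89 + 0.034652*I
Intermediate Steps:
A(t) = t^(3/2)
188 + (A(-19)/(-2390) - 140/1312) = 188 + ((-19)^(3/2)/(-2390) - 140/1312) = 188 + (-19*I*√19*(-1/2390) - 140*1/1312) = 188 + (19*I*√19/2390 - 35/328) = 188 + (-35/328 + 19*I*√19/2390) = 61629/328 + 19*I*√19/2390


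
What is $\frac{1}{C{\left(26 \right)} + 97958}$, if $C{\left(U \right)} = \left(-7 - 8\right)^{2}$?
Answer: $\frac{1}{98183} \approx 1.0185 \cdot 10^{-5}$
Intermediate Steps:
$C{\left(U \right)} = 225$ ($C{\left(U \right)} = \left(-15\right)^{2} = 225$)
$\frac{1}{C{\left(26 \right)} + 97958} = \frac{1}{225 + 97958} = \frac{1}{98183}$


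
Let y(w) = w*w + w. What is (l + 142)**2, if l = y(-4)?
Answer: 23716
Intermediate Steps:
y(w) = w + w**2 (y(w) = w**2 + w = w + w**2)
l = 12 (l = -4*(1 - 4) = -4*(-3) = 12)
(l + 142)**2 = (12 + 142)**2 = 154**2 = 23716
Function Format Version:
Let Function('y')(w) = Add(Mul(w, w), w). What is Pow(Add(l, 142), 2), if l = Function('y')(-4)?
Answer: 23716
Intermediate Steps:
Function('y')(w) = Add(w, Pow(w, 2)) (Function('y')(w) = Add(Pow(w, 2), w) = Add(w, Pow(w, 2)))
l = 12 (l = Mul(-4, Add(1, -4)) = Mul(-4, -3) = 12)
Pow(Add(l, 142), 2) = Pow(Add(12, 142), 2) = Pow(154, 2) = 23716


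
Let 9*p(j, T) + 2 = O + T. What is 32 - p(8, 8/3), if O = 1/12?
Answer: 383/12 ≈ 31.917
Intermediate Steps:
O = 1/12 ≈ 0.083333
p(j, T) = -23/108 + T/9 (p(j, T) = -2/9 + (1/12 + T)/9 = -2/9 + (1/108 + T/9) = -23/108 + T/9)
32 - p(8, 8/3) = 32 - (-23/108 + (8/3)/9) = 32 - (-23/108 + (8*(⅓))/9) = 32 - (-23/108 + (⅑)*(8/3)) = 32 - (-23/108 + 8/27) = 32 - 1*1/12 = 32 - 1/12 = 383/12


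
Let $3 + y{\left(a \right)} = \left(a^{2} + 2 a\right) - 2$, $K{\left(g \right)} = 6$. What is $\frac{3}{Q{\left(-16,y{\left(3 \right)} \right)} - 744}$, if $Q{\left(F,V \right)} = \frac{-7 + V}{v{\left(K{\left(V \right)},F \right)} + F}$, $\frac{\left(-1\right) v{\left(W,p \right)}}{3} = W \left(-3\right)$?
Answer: $- \frac{38}{9423} \approx -0.0040327$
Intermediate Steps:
$y{\left(a \right)} = -5 + a^{2} + 2 a$ ($y{\left(a \right)} = -3 - \left(2 - a^{2} - 2 a\right) = -3 + \left(-2 + a^{2} + 2 a\right) = -5 + a^{2} + 2 a$)
$v{\left(W,p \right)} = 9 W$ ($v{\left(W,p \right)} = - 3 W \left(-3\right) = - 3 \left(- 3 W\right) = 9 W$)
$Q{\left(F,V \right)} = \frac{-7 + V}{54 + F}$ ($Q{\left(F,V \right)} = \frac{-7 + V}{9 \cdot 6 + F} = \frac{-7 + V}{54 + F}$)
$\frac{3}{Q{\left(-16,y{\left(3 \right)} \right)} - 744} = \frac{3}{\frac{-7 + \left(-5 + 3^{2} + 2 \cdot 3\right)}{54 - 16} - 744} = \frac{3}{\frac{-7 + \left(-5 + 9 + 6\right)}{38} - 744} = \frac{3}{\frac{-7 + 10}{38} - 744} = \frac{3}{\frac{1}{38} \cdot 3 - 744} = \frac{3}{\frac{3}{38} - 744} = \frac{3}{- \frac{28269}{38}} = 3 \left(- \frac{38}{28269}\right) = - \frac{38}{9423}$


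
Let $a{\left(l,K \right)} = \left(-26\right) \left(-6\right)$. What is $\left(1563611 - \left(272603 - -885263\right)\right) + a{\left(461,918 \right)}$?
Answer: $405901$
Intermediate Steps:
$a{\left(l,K \right)} = 156$
$\left(1563611 - \left(272603 - -885263\right)\right) + a{\left(461,918 \right)} = \left(1563611 - \left(272603 - -885263\right)\right) + 156 = \left(1563611 - \left(272603 + 885263\right)\right) + 156 = \left(1563611 - 1157866\right) + 156 = 405745 + 156 = 405901$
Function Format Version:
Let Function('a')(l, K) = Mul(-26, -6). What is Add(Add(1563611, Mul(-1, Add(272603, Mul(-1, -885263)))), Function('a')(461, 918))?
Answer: 405901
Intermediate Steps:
Function('a')(l, K) = 156
Add(Add(1563611, Mul(-1, Add(272603, Mul(-1, -885263)))), Function('a')(461, 918)) = Add(Add(1563611, Mul(-1, Add(272603, Mul(-1, -885263)))), 156) = Add(Add(1563611, Mul(-1, Add(272603, 885263))), 156) = Add(Add(1563611, Mul(-1, 1157866)), 156) = Add(Add(1563611, -1157866), 156) = Add(405745, 156) = 405901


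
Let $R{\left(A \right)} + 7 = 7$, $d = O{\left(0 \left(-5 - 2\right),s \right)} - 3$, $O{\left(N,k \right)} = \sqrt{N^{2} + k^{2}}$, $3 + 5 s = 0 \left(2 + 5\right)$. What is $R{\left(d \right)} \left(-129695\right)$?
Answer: $0$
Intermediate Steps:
$s = - \frac{3}{5}$ ($s = - \frac{3}{5} + \frac{0 \left(2 + 5\right)}{5} = - \frac{3}{5} + \frac{0 \cdot 7}{5} = - \frac{3}{5} + \frac{1}{5} \cdot 0 = - \frac{3}{5} + 0 = - \frac{3}{5} \approx -0.6$)
$d = - \frac{12}{5}$ ($d = \sqrt{\left(0 \left(-5 - 2\right)\right)^{2} + \left(- \frac{3}{5}\right)^{2}} - 3 = \sqrt{\left(0 \left(-7\right)\right)^{2} + \frac{9}{25}} - 3 = \sqrt{0^{2} + \frac{9}{25}} - 3 = \sqrt{0 + \frac{9}{25}} - 3 = \sqrt{\frac{9}{25}} - 3 = \frac{3}{5} - 3 = - \frac{12}{5} \approx -2.4$)
$R{\left(A \right)} = 0$ ($R{\left(A \right)} = -7 + 7 = 0$)
$R{\left(d \right)} \left(-129695\right) = 0 \left(-129695\right) = 0$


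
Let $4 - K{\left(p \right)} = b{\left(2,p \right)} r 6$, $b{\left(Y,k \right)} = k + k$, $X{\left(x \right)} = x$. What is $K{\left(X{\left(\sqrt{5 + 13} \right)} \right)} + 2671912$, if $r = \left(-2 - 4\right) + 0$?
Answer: $2671916 + 216 \sqrt{2} \approx 2.6722 \cdot 10^{6}$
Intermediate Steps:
$r = -6$ ($r = -6 + 0 = -6$)
$b{\left(Y,k \right)} = 2 k$
$K{\left(p \right)} = 4 + 72 p$ ($K{\left(p \right)} = 4 - 2 p \left(-6\right) 6 = 4 - - 12 p 6 = 4 - - 72 p = 4 + 72 p$)
$K{\left(X{\left(\sqrt{5 + 13} \right)} \right)} + 2671912 = \left(4 + 72 \sqrt{5 + 13}\right) + 2671912 = \left(4 + 72 \sqrt{18}\right) + 2671912 = \left(4 + 72 \cdot 3 \sqrt{2}\right) + 2671912 = \left(4 + 216 \sqrt{2}\right) + 2671912 = 2671916 + 216 \sqrt{2}$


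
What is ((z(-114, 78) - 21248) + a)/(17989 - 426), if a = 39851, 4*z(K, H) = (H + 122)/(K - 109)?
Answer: 4148419/3916549 ≈ 1.0592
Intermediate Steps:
z(K, H) = (122 + H)/(4*(-109 + K)) (z(K, H) = ((H + 122)/(K - 109))/4 = ((122 + H)/(-109 + K))/4 = (122 + H)/(4*(-109 + K)))
((z(-114, 78) - 21248) + a)/(17989 - 426) = (((122 + 78)/(4*(-109 - 114)) - 21248) + 39851)/(17989 - 426) = (((¼)*200/(-223) - 21248) + 39851)/17563 = (((¼)*(-1/223)*200 - 21248) + 39851)*(1/17563) = ((-50/223 - 21248) + 39851)*(1/17563) = (-4738354/223 + 39851)*(1/17563) = (4148419/223)*(1/17563) = 4148419/3916549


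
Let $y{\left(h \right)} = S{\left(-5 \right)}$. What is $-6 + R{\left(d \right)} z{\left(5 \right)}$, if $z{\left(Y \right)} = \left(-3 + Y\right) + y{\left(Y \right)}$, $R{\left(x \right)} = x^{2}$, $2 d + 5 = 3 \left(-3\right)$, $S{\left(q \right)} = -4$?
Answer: $-104$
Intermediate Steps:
$y{\left(h \right)} = -4$
$d = -7$ ($d = - \frac{5}{2} + \frac{3 \left(-3\right)}{2} = - \frac{5}{2} + \frac{1}{2} \left(-9\right) = - \frac{5}{2} - \frac{9}{2} = -7$)
$z{\left(Y \right)} = -7 + Y$ ($z{\left(Y \right)} = \left(-3 + Y\right) - 4 = -7 + Y$)
$-6 + R{\left(d \right)} z{\left(5 \right)} = -6 + \left(-7\right)^{2} \left(-7 + 5\right) = -6 + 49 \left(-2\right) = -6 - 98 = -104$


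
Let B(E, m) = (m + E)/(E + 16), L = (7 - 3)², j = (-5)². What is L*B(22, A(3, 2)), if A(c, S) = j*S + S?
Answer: 592/19 ≈ 31.158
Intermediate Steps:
j = 25
A(c, S) = 26*S (A(c, S) = 25*S + S = 26*S)
L = 16 (L = 4² = 16)
B(E, m) = (E + m)/(16 + E)
L*B(22, A(3, 2)) = 16*((22 + 26*2)/(16 + 22)) = 16*((22 + 52)/38) = 16*((1/38)*74) = 16*(37/19) = 592/19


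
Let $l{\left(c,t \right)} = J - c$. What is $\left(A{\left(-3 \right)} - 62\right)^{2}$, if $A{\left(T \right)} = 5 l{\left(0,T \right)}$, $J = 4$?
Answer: $1764$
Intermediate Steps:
$l{\left(c,t \right)} = 4 - c$
$A{\left(T \right)} = 20$ ($A{\left(T \right)} = 5 \left(4 - 0\right) = 5 \left(4 + 0\right) = 5 \cdot 4 = 20$)
$\left(A{\left(-3 \right)} - 62\right)^{2} = \left(20 - 62\right)^{2} = \left(-42\right)^{2} = 1764$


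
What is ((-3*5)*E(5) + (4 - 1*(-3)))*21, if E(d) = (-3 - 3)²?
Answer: -11193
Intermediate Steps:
E(d) = 36 (E(d) = (-6)² = 36)
((-3*5)*E(5) + (4 - 1*(-3)))*21 = (-3*5*36 + (4 - 1*(-3)))*21 = (-15*36 + (4 + 3))*21 = (-540 + 7)*21 = -533*21 = -11193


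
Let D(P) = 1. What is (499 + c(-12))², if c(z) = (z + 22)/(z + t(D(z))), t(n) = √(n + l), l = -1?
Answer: 8934121/36 ≈ 2.4817e+5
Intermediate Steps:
t(n) = √(-1 + n) (t(n) = √(n - 1) = √(-1 + n))
c(z) = (22 + z)/z (c(z) = (z + 22)/(z + √(-1 + 1)) = (22 + z)/(z + √0) = (22 + z)/(z + 0) = (22 + z)/z)
(499 + c(-12))² = (499 + (22 - 12)/(-12))² = (499 - 1/12*10)² = (499 - ⅚)² = (2989/6)² = 8934121/36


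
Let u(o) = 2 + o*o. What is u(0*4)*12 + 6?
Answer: 30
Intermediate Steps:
u(o) = 2 + o**2
u(0*4)*12 + 6 = (2 + (0*4)**2)*12 + 6 = (2 + 0**2)*12 + 6 = (2 + 0)*12 + 6 = 2*12 + 6 = 24 + 6 = 30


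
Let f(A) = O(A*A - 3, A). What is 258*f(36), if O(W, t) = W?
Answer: 333594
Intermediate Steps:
f(A) = -3 + A**2 (f(A) = A*A - 3 = A**2 - 3 = -3 + A**2)
258*f(36) = 258*(-3 + 36**2) = 258*(-3 + 1296) = 258*1293 = 333594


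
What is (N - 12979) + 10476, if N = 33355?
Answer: 30852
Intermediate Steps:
(N - 12979) + 10476 = (33355 - 12979) + 10476 = 20376 + 10476 = 30852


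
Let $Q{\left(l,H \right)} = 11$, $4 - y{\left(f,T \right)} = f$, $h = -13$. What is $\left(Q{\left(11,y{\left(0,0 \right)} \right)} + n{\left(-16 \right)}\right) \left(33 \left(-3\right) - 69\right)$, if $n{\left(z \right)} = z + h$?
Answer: $3024$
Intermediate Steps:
$n{\left(z \right)} = -13 + z$ ($n{\left(z \right)} = z - 13 = -13 + z$)
$y{\left(f,T \right)} = 4 - f$
$\left(Q{\left(11,y{\left(0,0 \right)} \right)} + n{\left(-16 \right)}\right) \left(33 \left(-3\right) - 69\right) = \left(11 - 29\right) \left(33 \left(-3\right) - 69\right) = \left(11 - 29\right) \left(-99 - 69\right) = \left(-18\right) \left(-168\right) = 3024$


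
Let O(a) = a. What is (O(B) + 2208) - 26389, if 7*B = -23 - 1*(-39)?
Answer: -169251/7 ≈ -24179.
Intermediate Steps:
B = 16/7 (B = (-23 - 1*(-39))/7 = (-23 + 39)/7 = (⅐)*16 = 16/7 ≈ 2.2857)
(O(B) + 2208) - 26389 = (16/7 + 2208) - 26389 = 15472/7 - 26389 = -169251/7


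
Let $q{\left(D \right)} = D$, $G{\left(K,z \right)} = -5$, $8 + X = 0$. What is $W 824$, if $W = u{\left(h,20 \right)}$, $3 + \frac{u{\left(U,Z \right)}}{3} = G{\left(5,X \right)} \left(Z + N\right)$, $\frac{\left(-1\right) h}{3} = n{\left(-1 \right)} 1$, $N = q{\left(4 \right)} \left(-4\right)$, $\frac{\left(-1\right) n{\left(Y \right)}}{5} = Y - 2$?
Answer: $-56856$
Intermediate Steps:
$X = -8$ ($X = -8 + 0 = -8$)
$n{\left(Y \right)} = 10 - 5 Y$ ($n{\left(Y \right)} = - 5 \left(Y - 2\right) = - 5 \left(-2 + Y\right) = 10 - 5 Y$)
$N = -16$ ($N = 4 \left(-4\right) = -16$)
$h = -45$ ($h = - 3 \left(10 - -5\right) 1 = - 3 \left(10 + 5\right) 1 = - 3 \cdot 15 \cdot 1 = \left(-3\right) 15 = -45$)
$u{\left(U,Z \right)} = 231 - 15 Z$ ($u{\left(U,Z \right)} = -9 + 3 \left(- 5 \left(Z - 16\right)\right) = -9 + 3 \left(- 5 \left(-16 + Z\right)\right) = -9 + 3 \left(80 - 5 Z\right) = -9 - \left(-240 + 15 Z\right) = 231 - 15 Z$)
$W = -69$ ($W = 231 - 300 = -69$)
$W 824 = \left(-69\right) 824 = -56856$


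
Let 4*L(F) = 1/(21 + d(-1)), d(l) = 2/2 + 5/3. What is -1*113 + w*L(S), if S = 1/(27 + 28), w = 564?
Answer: -7600/71 ≈ -107.04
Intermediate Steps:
S = 1/55 ≈ 0.018182
d(l) = 8/3 (d(l) = 2*(1/2) + 5*(1/3) = 1 + 5/3 = 8/3)
L(F) = 3/284 (L(F) = 1/(4*(21 + 8/3)) = 1/(4*(71/3)) = (1/4)*(3/71) = 3/284)
-1*113 + w*L(S) = -1*113 + 564*(3/284) = -113 + 423/71 = -7600/71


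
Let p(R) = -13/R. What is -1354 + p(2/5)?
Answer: -2773/2 ≈ -1386.5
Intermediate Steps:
-1354 + p(2/5) = -1354 - 13/(2/5) = -1354 - 13/(2*(⅕)) = -1354 - 13/⅖ = -1354 - 13*5/2 = -1354 - 65/2 = -2773/2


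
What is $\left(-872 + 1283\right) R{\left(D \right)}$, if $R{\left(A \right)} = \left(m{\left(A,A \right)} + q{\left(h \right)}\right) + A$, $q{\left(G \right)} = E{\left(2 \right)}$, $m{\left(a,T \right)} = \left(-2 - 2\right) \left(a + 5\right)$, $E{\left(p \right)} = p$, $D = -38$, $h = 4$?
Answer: $39456$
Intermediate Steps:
$m{\left(a,T \right)} = -20 - 4 a$ ($m{\left(a,T \right)} = - 4 \left(5 + a\right) = -20 - 4 a$)
$q{\left(G \right)} = 2$
$R{\left(A \right)} = -18 - 3 A$ ($R{\left(A \right)} = \left(\left(-20 - 4 A\right) + 2\right) + A = \left(-18 - 4 A\right) + A = -18 - 3 A$)
$\left(-872 + 1283\right) R{\left(D \right)} = \left(-872 + 1283\right) \left(-18 - -114\right) = 411 \left(-18 + 114\right) = 411 \cdot 96 = 39456$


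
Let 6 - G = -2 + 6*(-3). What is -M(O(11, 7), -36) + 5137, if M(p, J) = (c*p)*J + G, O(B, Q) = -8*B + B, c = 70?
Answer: -188929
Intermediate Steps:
G = 26 (G = 6 - (-2 + 6*(-3)) = 6 - (-2 - 18) = 6 - 1*(-20) = 6 + 20 = 26)
O(B, Q) = -7*B
M(p, J) = 26 + 70*J*p (M(p, J) = (70*p)*J + 26 = 70*J*p + 26 = 26 + 70*J*p)
-M(O(11, 7), -36) + 5137 = -(26 + 70*(-36)*(-7*11)) + 5137 = -(26 + 70*(-36)*(-77)) + 5137 = -(26 + 194040) + 5137 = -1*194066 + 5137 = -194066 + 5137 = -188929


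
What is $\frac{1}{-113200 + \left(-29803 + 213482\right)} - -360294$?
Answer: $\frac{25393160827}{70479} \approx 3.6029 \cdot 10^{5}$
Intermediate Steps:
$\frac{1}{-113200 + \left(-29803 + 213482\right)} - -360294 = \frac{1}{-113200 + 183679} + 360294 = \frac{1}{70479} + 360294 = \frac{25393160827}{70479}$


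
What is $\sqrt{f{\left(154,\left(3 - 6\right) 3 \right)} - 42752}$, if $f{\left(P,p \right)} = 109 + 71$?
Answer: $2 i \sqrt{10643} \approx 206.33 i$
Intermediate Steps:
$f{\left(P,p \right)} = 180$
$\sqrt{f{\left(154,\left(3 - 6\right) 3 \right)} - 42752} = \sqrt{180 - 42752} = \sqrt{-42572} = 2 i \sqrt{10643}$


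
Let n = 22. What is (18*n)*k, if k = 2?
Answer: 792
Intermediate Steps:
(18*n)*k = (18*22)*2 = 396*2 = 792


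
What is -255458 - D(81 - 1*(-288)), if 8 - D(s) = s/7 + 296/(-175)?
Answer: -44697621/175 ≈ -2.5542e+5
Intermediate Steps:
D(s) = 1696/175 - s/7 (D(s) = 8 - (s/7 + 296/(-175)) = 8 - (s*(1/7) + 296*(-1/175)) = 8 - (s/7 - 296/175) = 8 - (-296/175 + s/7) = 8 + (296/175 - s/7) = 1696/175 - s/7)
-255458 - D(81 - 1*(-288)) = -255458 - (1696/175 - (81 - 1*(-288))/7) = -255458 - (1696/175 - (81 + 288)/7) = -255458 - (1696/175 - 1/7*369) = -255458 - (1696/175 - 369/7) = -255458 - 1*(-7529/175) = -255458 + 7529/175 = -44697621/175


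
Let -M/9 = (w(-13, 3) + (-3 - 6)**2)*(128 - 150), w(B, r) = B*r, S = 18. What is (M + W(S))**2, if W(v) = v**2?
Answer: 74649600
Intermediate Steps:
M = 8316 (M = -9*(-13*3 + (-3 - 6)**2)*(128 - 150) = -9*(-39 + (-9)**2)*(-22) = -9*(-39 + 81)*(-22) = -378*(-22) = -9*(-924) = 8316)
(M + W(S))**2 = (8316 + 18**2)**2 = (8316 + 324)**2 = 8640**2 = 74649600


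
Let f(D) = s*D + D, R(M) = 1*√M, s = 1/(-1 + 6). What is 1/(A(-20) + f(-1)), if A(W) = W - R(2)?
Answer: -265/5593 + 25*√2/11186 ≈ -0.044220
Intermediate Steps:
s = ⅕ (s = 1/5 = ⅕ ≈ 0.20000)
R(M) = √M
A(W) = W - √2
f(D) = 6*D/5 (f(D) = D/5 + D = 6*D/5)
1/(A(-20) + f(-1)) = 1/((-20 - √2) + (6/5)*(-1)) = 1/((-20 - √2) - 6/5) = 1/(-106/5 - √2)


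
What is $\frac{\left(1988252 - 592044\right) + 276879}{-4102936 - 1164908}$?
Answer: $- \frac{949}{2988} \approx -0.3176$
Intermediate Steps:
$\frac{\left(1988252 - 592044\right) + 276879}{-4102936 - 1164908} = \frac{1396208 + 276879}{-5267844} = 1673087 \left(- \frac{1}{5267844}\right) = - \frac{949}{2988}$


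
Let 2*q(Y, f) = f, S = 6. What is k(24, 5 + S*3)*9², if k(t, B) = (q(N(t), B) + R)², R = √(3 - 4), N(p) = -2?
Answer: 42525/4 + 1863*I ≈ 10631.0 + 1863.0*I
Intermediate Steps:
q(Y, f) = f/2
R = I (R = √(-1) = I ≈ 1.0*I)
k(t, B) = (I + B/2)² (k(t, B) = (B/2 + I)² = (I + B/2)²)
k(24, 5 + S*3)*9² = (((5 + 6*3) + 2*I)²/4)*9² = (((5 + 18) + 2*I)²/4)*81 = ((23 + 2*I)²/4)*81 = 81*(23 + 2*I)²/4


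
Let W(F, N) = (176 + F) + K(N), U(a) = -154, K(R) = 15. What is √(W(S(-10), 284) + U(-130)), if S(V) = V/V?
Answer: √38 ≈ 6.1644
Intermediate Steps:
S(V) = 1
W(F, N) = 191 + F (W(F, N) = (176 + F) + 15 = 191 + F)
√(W(S(-10), 284) + U(-130)) = √((191 + 1) - 154) = √(192 - 154) = √38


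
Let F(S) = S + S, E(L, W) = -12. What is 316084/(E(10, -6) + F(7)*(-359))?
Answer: -158042/2519 ≈ -62.740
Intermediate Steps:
F(S) = 2*S
316084/(E(10, -6) + F(7)*(-359)) = 316084/(-12 + (2*7)*(-359)) = 316084/(-12 + 14*(-359)) = 316084/(-12 - 5026) = 316084/(-5038) = 316084*(-1/5038) = -158042/2519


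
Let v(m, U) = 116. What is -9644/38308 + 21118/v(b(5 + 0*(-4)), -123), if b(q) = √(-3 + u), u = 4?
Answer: 100983705/555466 ≈ 181.80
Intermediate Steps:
b(q) = 1 (b(q) = √(-3 + 4) = √1 = 1)
-9644/38308 + 21118/v(b(5 + 0*(-4)), -123) = -9644/38308 + 21118/116 = -9644*1/38308 + 21118*(1/116) = -2411/9577 + 10559/58 = 100983705/555466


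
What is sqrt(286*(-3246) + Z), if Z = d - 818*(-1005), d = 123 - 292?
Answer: I*sqrt(106435) ≈ 326.24*I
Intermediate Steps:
d = -169
Z = 821921 (Z = -169 - 818*(-1005) = -169 + 822090 = 821921)
sqrt(286*(-3246) + Z) = sqrt(286*(-3246) + 821921) = sqrt(-928356 + 821921) = sqrt(-106435) = I*sqrt(106435)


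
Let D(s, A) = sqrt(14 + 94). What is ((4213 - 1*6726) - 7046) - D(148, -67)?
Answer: -9559 - 6*sqrt(3) ≈ -9569.4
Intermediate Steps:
D(s, A) = 6*sqrt(3) (D(s, A) = sqrt(108) = 6*sqrt(3))
((4213 - 1*6726) - 7046) - D(148, -67) = ((4213 - 1*6726) - 7046) - 6*sqrt(3) = ((4213 - 6726) - 7046) - 6*sqrt(3) = (-2513 - 7046) - 6*sqrt(3) = -9559 - 6*sqrt(3)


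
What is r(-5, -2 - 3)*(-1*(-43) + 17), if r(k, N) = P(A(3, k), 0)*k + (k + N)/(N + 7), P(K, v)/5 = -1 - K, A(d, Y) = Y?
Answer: -6300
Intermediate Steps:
P(K, v) = -5 - 5*K (P(K, v) = 5*(-1 - K) = -5 - 5*K)
r(k, N) = k*(-5 - 5*k) + (N + k)/(7 + N) (r(k, N) = (-5 - 5*k)*k + (k + N)/(N + 7) = k*(-5 - 5*k) + (N + k)/(7 + N))
r(-5, -2 - 3)*(-1*(-43) + 17) = (((-2 - 3) - 5 - 35*(-5)*(1 - 5) - 5*(-2 - 3)*(-5)*(1 - 5))/(7 + (-2 - 3)))*(-1*(-43) + 17) = ((-5 - 5 - 35*(-5)*(-4) - 5*(-5)*(-5)*(-4))/(7 - 5))*(43 + 17) = ((-5 - 5 - 700 + 500)/2)*60 = ((1/2)*(-210))*60 = -105*60 = -6300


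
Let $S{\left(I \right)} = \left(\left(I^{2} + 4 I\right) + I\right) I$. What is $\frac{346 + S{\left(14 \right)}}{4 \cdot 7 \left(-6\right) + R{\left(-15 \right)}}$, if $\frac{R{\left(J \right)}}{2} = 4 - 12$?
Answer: $- \frac{2035}{92} \approx -22.12$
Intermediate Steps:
$S{\left(I \right)} = I \left(I^{2} + 5 I\right)$ ($S{\left(I \right)} = \left(I^{2} + 5 I\right) I = I \left(I^{2} + 5 I\right)$)
$R{\left(J \right)} = -16$ ($R{\left(J \right)} = 2 \left(4 - 12\right) = 2 \left(-8\right) = -16$)
$\frac{346 + S{\left(14 \right)}}{4 \cdot 7 \left(-6\right) + R{\left(-15 \right)}} = \frac{346 + 14^{2} \left(5 + 14\right)}{4 \cdot 7 \left(-6\right) - 16} = \frac{346 + 196 \cdot 19}{28 \left(-6\right) - 16} = \frac{346 + 3724}{-168 - 16} = \frac{4070}{-184} = 4070 \left(- \frac{1}{184}\right) = - \frac{2035}{92}$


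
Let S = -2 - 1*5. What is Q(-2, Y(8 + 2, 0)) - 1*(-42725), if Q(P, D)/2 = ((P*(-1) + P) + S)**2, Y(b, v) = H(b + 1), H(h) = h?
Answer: 42823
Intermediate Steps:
Y(b, v) = 1 + b (Y(b, v) = b + 1 = 1 + b)
S = -7 (S = -2 - 5 = -7)
Q(P, D) = 98 (Q(P, D) = 2*((P*(-1) + P) - 7)**2 = 2*((-P + P) - 7)**2 = 2*(0 - 7)**2 = 2*(-7)**2 = 2*49 = 98)
Q(-2, Y(8 + 2, 0)) - 1*(-42725) = 98 - 1*(-42725) = 98 + 42725 = 42823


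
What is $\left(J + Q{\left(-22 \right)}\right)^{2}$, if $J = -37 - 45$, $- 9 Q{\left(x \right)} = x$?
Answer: $\frac{512656}{81} \approx 6329.1$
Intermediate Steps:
$Q{\left(x \right)} = - \frac{x}{9}$
$J = -82$ ($J = -37 - 45 = -82$)
$\left(J + Q{\left(-22 \right)}\right)^{2} = \left(-82 - - \frac{22}{9}\right)^{2} = \left(-82 + \frac{22}{9}\right)^{2} = \left(- \frac{716}{9}\right)^{2} = \frac{512656}{81}$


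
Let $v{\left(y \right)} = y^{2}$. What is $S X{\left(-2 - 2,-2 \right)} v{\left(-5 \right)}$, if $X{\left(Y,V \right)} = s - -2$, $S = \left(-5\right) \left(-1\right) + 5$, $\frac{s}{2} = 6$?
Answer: $3500$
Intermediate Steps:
$s = 12$ ($s = 2 \cdot 6 = 12$)
$S = 10$ ($S = 5 + 5 = 10$)
$X{\left(Y,V \right)} = 14$ ($X{\left(Y,V \right)} = 12 - -2 = 12 + 2 = 14$)
$S X{\left(-2 - 2,-2 \right)} v{\left(-5 \right)} = 10 \cdot 14 \left(-5\right)^{2} = 140 \cdot 25 = 3500$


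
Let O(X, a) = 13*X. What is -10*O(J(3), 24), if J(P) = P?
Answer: -390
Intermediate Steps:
-10*O(J(3), 24) = -130*3 = -10*39 = -390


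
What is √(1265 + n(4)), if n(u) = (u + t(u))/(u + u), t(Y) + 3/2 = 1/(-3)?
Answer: √182199/12 ≈ 35.571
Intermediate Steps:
t(Y) = -11/6 (t(Y) = -3/2 + 1/(-3) = -3/2 - ⅓ = -11/6)
n(u) = (-11/6 + u)/(2*u) (n(u) = (u - 11/6)/(u + u) = (-11/6 + u)/((2*u)) = (-11/6 + u)*(1/(2*u)) = (-11/6 + u)/(2*u))
√(1265 + n(4)) = √(1265 + (1/12)*(-11 + 6*4)/4) = √(1265 + (1/12)*(¼)*(-11 + 24)) = √(1265 + (1/12)*(¼)*13) = √(1265 + 13/48) = √(60733/48) = √182199/12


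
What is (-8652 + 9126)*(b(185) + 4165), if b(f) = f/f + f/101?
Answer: 199530774/101 ≈ 1.9756e+6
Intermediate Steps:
b(f) = 1 + f/101 (b(f) = 1 + f*(1/101) = 1 + f/101)
(-8652 + 9126)*(b(185) + 4165) = (-8652 + 9126)*((1 + (1/101)*185) + 4165) = 474*((1 + 185/101) + 4165) = 474*(286/101 + 4165) = 474*(420951/101) = 199530774/101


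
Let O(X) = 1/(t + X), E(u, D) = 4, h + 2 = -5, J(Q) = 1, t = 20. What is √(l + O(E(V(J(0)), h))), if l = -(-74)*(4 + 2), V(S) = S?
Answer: √63942/12 ≈ 21.072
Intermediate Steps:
h = -7 (h = -2 - 5 = -7)
O(X) = 1/(20 + X)
l = 444 (l = -(-74)*6 = -37*(-12) = 444)
√(l + O(E(V(J(0)), h))) = √(444 + 1/(20 + 4)) = √(444 + 1/24) = √(10657/24) = √63942/12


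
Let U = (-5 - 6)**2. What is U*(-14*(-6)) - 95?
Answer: 10069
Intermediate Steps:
U = 121 (U = (-11)**2 = 121)
U*(-14*(-6)) - 95 = 121*(-14*(-6)) - 95 = 121*84 - 95 = 10164 - 95 = 10069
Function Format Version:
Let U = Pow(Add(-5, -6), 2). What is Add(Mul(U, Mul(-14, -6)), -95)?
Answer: 10069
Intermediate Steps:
U = 121 (U = Pow(-11, 2) = 121)
Add(Mul(U, Mul(-14, -6)), -95) = Add(Mul(121, Mul(-14, -6)), -95) = Add(Mul(121, 84), -95) = Add(10164, -95) = 10069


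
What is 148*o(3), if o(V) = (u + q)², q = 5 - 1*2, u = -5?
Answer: 592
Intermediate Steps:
q = 3 (q = 5 - 2 = 3)
o(V) = 4 (o(V) = (-5 + 3)² = (-2)² = 4)
148*o(3) = 148*4 = 592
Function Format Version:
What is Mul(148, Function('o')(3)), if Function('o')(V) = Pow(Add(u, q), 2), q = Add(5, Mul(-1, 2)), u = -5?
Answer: 592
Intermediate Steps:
q = 3 (q = Add(5, -2) = 3)
Function('o')(V) = 4 (Function('o')(V) = Pow(Add(-5, 3), 2) = Pow(-2, 2) = 4)
Mul(148, Function('o')(3)) = Mul(148, 4) = 592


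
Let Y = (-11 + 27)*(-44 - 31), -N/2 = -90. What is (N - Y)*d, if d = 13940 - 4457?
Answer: 13086540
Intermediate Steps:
N = 180 (N = -2*(-90) = 180)
d = 9483
Y = -1200 (Y = 16*(-75) = -1200)
(N - Y)*d = (180 - 1*(-1200))*9483 = (180 + 1200)*9483 = 1380*9483 = 13086540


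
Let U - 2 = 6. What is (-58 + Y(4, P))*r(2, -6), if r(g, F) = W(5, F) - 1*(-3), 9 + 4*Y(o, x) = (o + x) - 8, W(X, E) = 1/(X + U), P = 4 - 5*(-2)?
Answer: -2310/13 ≈ -177.69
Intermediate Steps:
U = 8 (U = 2 + 6 = 8)
P = 14 (P = 4 + 10 = 14)
W(X, E) = 1/(8 + X) (W(X, E) = 1/(X + 8) = 1/(8 + X))
Y(o, x) = -17/4 + o/4 + x/4 (Y(o, x) = -9/4 + ((o + x) - 8)/4 = -9/4 + (-8 + o + x)/4 = -9/4 + (-2 + o/4 + x/4) = -17/4 + o/4 + x/4)
r(g, F) = 40/13 (r(g, F) = 1/(8 + 5) - 1*(-3) = 1/13 + 3 = 40/13)
(-58 + Y(4, P))*r(2, -6) = (-58 + (-17/4 + (1/4)*4 + (1/4)*14))*(40/13) = (-58 + (-17/4 + 1 + 7/2))*(40/13) = (-58 + 1/4)*(40/13) = -231/4*40/13 = -2310/13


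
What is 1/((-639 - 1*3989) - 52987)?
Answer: -1/57615 ≈ -1.7357e-5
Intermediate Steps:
1/((-639 - 1*3989) - 52987) = 1/((-639 - 3989) - 52987) = 1/(-4628 - 52987) = 1/(-57615) = -1/57615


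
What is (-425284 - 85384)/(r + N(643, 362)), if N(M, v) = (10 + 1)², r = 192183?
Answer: -127667/48076 ≈ -2.6555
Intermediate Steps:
N(M, v) = 121 (N(M, v) = 11² = 121)
(-425284 - 85384)/(r + N(643, 362)) = (-425284 - 85384)/(192183 + 121) = -510668/192304 = -510668*1/192304 = -127667/48076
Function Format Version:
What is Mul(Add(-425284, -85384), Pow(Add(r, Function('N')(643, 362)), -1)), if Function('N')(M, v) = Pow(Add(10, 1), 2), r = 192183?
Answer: Rational(-127667, 48076) ≈ -2.6555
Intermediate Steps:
Function('N')(M, v) = 121 (Function('N')(M, v) = Pow(11, 2) = 121)
Mul(Add(-425284, -85384), Pow(Add(r, Function('N')(643, 362)), -1)) = Mul(Add(-425284, -85384), Pow(Add(192183, 121), -1)) = Mul(-510668, Pow(192304, -1)) = Mul(-510668, Rational(1, 192304)) = Rational(-127667, 48076)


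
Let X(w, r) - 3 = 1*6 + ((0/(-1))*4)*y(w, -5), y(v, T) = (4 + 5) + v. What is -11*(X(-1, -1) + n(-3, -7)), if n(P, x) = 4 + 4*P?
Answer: -11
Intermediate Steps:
y(v, T) = 9 + v
X(w, r) = 9 (X(w, r) = 3 + (1*6 + ((0/(-1))*4)*(9 + w)) = 3 + (6 + ((0*(-1))*4)*(9 + w)) = 3 + (6 + (0*4)*(9 + w)) = 3 + (6 + 0*(9 + w)) = 3 + (6 + 0) = 3 + 6 = 9)
-11*(X(-1, -1) + n(-3, -7)) = -11*(9 + (4 + 4*(-3))) = -11*(9 + (4 - 12)) = -11*(9 - 8) = -11*1 = -11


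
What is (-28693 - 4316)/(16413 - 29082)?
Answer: 11003/4223 ≈ 2.6055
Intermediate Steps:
(-28693 - 4316)/(16413 - 29082) = -33009/(-12669) = -33009*(-1/12669) = 11003/4223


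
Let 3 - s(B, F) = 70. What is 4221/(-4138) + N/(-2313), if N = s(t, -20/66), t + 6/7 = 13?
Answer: -9485927/9571194 ≈ -0.99109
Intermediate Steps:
t = 85/7 (t = -6/7 + 13 = 85/7 ≈ 12.143)
s(B, F) = -67 (s(B, F) = 3 - 1*70 = 3 - 70 = -67)
N = -67
4221/(-4138) + N/(-2313) = 4221/(-4138) - 67/(-2313) = 4221*(-1/4138) - 67*(-1/2313) = -4221/4138 + 67/2313 = -9485927/9571194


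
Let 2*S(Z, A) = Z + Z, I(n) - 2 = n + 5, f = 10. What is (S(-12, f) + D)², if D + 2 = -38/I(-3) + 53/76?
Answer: 3003289/5776 ≈ 519.96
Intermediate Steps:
I(n) = 7 + n (I(n) = 2 + (n + 5) = 2 + (5 + n) = 7 + n)
S(Z, A) = Z (S(Z, A) = (Z + Z)/2 = (2*Z)/2 = Z)
D = -821/76 (D = -2 + (-38/(7 - 3) + 53/76) = -2 + (-38/4 + 53*(1/76)) = -2 + (-38*¼ + 53/76) = -2 + (-19/2 + 53/76) = -2 - 669/76 = -821/76 ≈ -10.803)
(S(-12, f) + D)² = (-12 - 821/76)² = (-1733/76)² = 3003289/5776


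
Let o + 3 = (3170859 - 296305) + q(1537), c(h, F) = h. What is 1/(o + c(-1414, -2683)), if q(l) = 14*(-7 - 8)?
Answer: 1/2872927 ≈ 3.4808e-7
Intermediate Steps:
q(l) = -210 (q(l) = 14*(-15) = -210)
o = 2874341 (o = -3 + ((3170859 - 296305) - 210) = -3 + (2874554 - 210) = -3 + 2874344 = 2874341)
1/(o + c(-1414, -2683)) = 1/(2874341 - 1414) = 1/2872927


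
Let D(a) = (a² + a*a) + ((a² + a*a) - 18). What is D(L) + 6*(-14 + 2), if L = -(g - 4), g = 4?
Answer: -90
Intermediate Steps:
L = 0 (L = -(4 - 4) = -1*0 = 0)
D(a) = -18 + 4*a² (D(a) = (a² + a²) + ((a² + a²) - 18) = 2*a² + (2*a² - 18) = 2*a² + (-18 + 2*a²) = -18 + 4*a²)
D(L) + 6*(-14 + 2) = (-18 + 4*0²) + 6*(-14 + 2) = (-18 + 4*0) + 6*(-12) = (-18 + 0) - 72 = -18 - 72 = -90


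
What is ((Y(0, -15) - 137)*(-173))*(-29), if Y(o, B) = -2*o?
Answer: -687329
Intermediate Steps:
((Y(0, -15) - 137)*(-173))*(-29) = ((-2*0 - 137)*(-173))*(-29) = ((0 - 137)*(-173))*(-29) = -137*(-173)*(-29) = 23701*(-29) = -687329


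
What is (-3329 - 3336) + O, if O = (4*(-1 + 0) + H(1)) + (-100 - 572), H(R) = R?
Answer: -7340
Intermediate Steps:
O = -675 (O = (4*(-1 + 0) + 1) + (-100 - 572) = (4*(-1) + 1) - 672 = (-4 + 1) - 672 = -3 - 672 = -675)
(-3329 - 3336) + O = (-3329 - 3336) - 675 = -6665 - 675 = -7340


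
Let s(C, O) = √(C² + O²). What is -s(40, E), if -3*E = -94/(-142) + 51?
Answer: -4*√5377789/213 ≈ -43.549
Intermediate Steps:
E = -3668/213 (E = -(-94/(-142) + 51)/3 = -(-94*(-1/142) + 51)/3 = -(47/71 + 51)/3 = -⅓*3668/71 = -3668/213 ≈ -17.221)
-s(40, E) = -√(40² + (-3668/213)²) = -√(1600 + 13454224/45369) = -√(86044624/45369) = -4*√5377789/213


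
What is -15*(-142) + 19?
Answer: 2149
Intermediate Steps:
-15*(-142) + 19 = 2130 + 19 = 2149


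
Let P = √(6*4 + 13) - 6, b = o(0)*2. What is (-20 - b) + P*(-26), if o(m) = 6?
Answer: 124 - 26*√37 ≈ -34.152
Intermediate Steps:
b = 12 (b = 6*2 = 12)
P = -6 + √37 (P = √(24 + 13) - 6 = √37 - 6 = -6 + √37 ≈ 0.082762)
(-20 - b) + P*(-26) = (-20 - 1*12) + (-6 + √37)*(-26) = (-20 - 12) + (156 - 26*√37) = -32 + (156 - 26*√37) = 124 - 26*√37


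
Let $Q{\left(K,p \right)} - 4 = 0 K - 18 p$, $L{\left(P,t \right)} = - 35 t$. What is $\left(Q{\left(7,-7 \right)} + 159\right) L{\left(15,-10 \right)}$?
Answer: $101150$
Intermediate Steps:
$Q{\left(K,p \right)} = 4 - 18 p$ ($Q{\left(K,p \right)} = 4 + \left(0 K - 18 p\right) = 4 + \left(0 - 18 p\right) = 4 - 18 p$)
$\left(Q{\left(7,-7 \right)} + 159\right) L{\left(15,-10 \right)} = \left(\left(4 - -126\right) + 159\right) \left(\left(-35\right) \left(-10\right)\right) = \left(\left(4 + 126\right) + 159\right) 350 = \left(130 + 159\right) 350 = 289 \cdot 350 = 101150$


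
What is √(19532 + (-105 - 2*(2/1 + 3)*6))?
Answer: √19367 ≈ 139.17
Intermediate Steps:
√(19532 + (-105 - 2*(2/1 + 3)*6)) = √(19532 + (-105 - 2*(2*1 + 3)*6)) = √(19532 + (-105 - 2*(2 + 3)*6)) = √(19532 + (-105 - 2*5*6)) = √(19532 + (-105 - 10*6)) = √(19532 + (-105 - 60)) = √(19532 - 165) = √19367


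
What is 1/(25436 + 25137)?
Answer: 1/50573 ≈ 1.9773e-5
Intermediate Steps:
1/(25436 + 25137) = 1/50573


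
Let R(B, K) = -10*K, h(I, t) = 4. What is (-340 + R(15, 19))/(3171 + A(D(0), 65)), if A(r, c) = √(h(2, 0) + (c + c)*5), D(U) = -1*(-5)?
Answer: -560210/3351529 + 530*√654/10054587 ≈ -0.16580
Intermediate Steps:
D(U) = 5
A(r, c) = √(4 + 10*c) (A(r, c) = √(4 + (c + c)*5) = √(4 + (2*c)*5) = √(4 + 10*c))
(-340 + R(15, 19))/(3171 + A(D(0), 65)) = (-340 - 10*19)/(3171 + √(4 + 10*65)) = (-340 - 190)/(3171 + √(4 + 650)) = -530/(3171 + √654)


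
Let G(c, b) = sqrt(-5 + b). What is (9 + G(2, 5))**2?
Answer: 81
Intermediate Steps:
(9 + G(2, 5))**2 = (9 + sqrt(-5 + 5))**2 = (9 + sqrt(0))**2 = (9 + 0)**2 = 9**2 = 81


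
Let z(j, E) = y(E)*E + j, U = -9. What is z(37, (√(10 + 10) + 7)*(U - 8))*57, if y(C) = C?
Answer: 1138746 + 461244*√5 ≈ 2.1701e+6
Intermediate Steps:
z(j, E) = j + E² (z(j, E) = E*E + j = E² + j = j + E²)
z(37, (√(10 + 10) + 7)*(U - 8))*57 = (37 + ((√(10 + 10) + 7)*(-9 - 8))²)*57 = (37 + ((√20 + 7)*(-17))²)*57 = (37 + ((2*√5 + 7)*(-17))²)*57 = (37 + ((7 + 2*√5)*(-17))²)*57 = (37 + (-119 - 34*√5)²)*57 = 2109 + 57*(-119 - 34*√5)²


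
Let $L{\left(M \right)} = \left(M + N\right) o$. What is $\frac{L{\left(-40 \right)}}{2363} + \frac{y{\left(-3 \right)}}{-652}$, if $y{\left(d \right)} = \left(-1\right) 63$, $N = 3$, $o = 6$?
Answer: $\frac{4125}{1540676} \approx 0.0026774$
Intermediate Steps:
$L{\left(M \right)} = 18 + 6 M$ ($L{\left(M \right)} = \left(M + 3\right) 6 = \left(3 + M\right) 6 = 18 + 6 M$)
$y{\left(d \right)} = -63$
$\frac{L{\left(-40 \right)}}{2363} + \frac{y{\left(-3 \right)}}{-652} = \frac{18 + 6 \left(-40\right)}{2363} - \frac{63}{-652} = \left(18 - 240\right) \frac{1}{2363} - - \frac{63}{652} = \left(-222\right) \frac{1}{2363} + \frac{63}{652} = - \frac{222}{2363} + \frac{63}{652} = \frac{4125}{1540676}$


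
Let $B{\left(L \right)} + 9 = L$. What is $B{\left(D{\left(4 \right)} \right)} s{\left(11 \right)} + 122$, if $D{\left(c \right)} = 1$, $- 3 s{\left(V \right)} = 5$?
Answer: $\frac{406}{3} \approx 135.33$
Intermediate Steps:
$s{\left(V \right)} = - \frac{5}{3}$ ($s{\left(V \right)} = \left(- \frac{1}{3}\right) 5 = - \frac{5}{3}$)
$B{\left(L \right)} = -9 + L$
$B{\left(D{\left(4 \right)} \right)} s{\left(11 \right)} + 122 = \left(-9 + 1\right) \left(- \frac{5}{3}\right) + 122 = \left(-8\right) \left(- \frac{5}{3}\right) + 122 = \frac{40}{3} + 122 = \frac{406}{3}$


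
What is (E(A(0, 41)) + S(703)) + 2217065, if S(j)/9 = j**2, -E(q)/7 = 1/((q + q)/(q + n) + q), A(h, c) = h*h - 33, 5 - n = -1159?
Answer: 83065224637/12463 ≈ 6.6649e+6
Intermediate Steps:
n = 1164 (n = 5 - 1*(-1159) = 5 + 1159 = 1164)
A(h, c) = -33 + h**2 (A(h, c) = h**2 - 33 = -33 + h**2)
E(q) = -7/(q + 2*q/(1164 + q)) (E(q) = -7/((q + q)/(q + 1164) + q) = -7/((2*q)/(1164 + q) + q) = -7/(2*q/(1164 + q) + q) = -7/(q + 2*q/(1164 + q)))
S(j) = 9*j**2
(E(A(0, 41)) + S(703)) + 2217065 = (7*(-1164 - (-33 + 0**2))/((-33 + 0**2)*(1166 + (-33 + 0**2))) + 9*703**2) + 2217065 = (7*(-1164 - (-33 + 0))/((-33 + 0)*(1166 + (-33 + 0))) + 9*494209) + 2217065 = (7*(-1164 - 1*(-33))/(-33*(1166 - 33)) + 4447881) + 2217065 = (7*(-1/33)*(-1164 + 33)/1133 + 4447881) + 2217065 = (7*(-1/33)*(1/1133)*(-1131) + 4447881) + 2217065 = (2639/12463 + 4447881) + 2217065 = 55433943542/12463 + 2217065 = 83065224637/12463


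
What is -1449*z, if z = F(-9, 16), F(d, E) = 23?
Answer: -33327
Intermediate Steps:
z = 23
-1449*z = -1449*23 = -33327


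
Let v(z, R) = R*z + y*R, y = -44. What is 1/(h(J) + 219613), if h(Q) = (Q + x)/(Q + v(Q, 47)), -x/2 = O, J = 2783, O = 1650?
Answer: 11956/2625692981 ≈ 4.5535e-6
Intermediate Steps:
v(z, R) = -44*R + R*z (v(z, R) = R*z - 44*R = -44*R + R*z)
x = -3300 (x = -2*1650 = -3300)
h(Q) = (-3300 + Q)/(-2068 + 48*Q) (h(Q) = (Q - 3300)/(Q + 47*(-44 + Q)) = (-3300 + Q)/(Q + (-2068 + 47*Q)) = (-3300 + Q)/(-2068 + 48*Q))
1/(h(J) + 219613) = 1/((-3300 + 2783)/(4*(-517 + 12*2783)) + 219613) = 1/((¼)*(-517)/(-517 + 33396) + 219613) = 1/((¼)*(-517)/32879 + 219613) = 1/((¼)*(1/32879)*(-517) + 219613) = 1/(-47/11956 + 219613) = 1/(2625692981/11956) = 11956/2625692981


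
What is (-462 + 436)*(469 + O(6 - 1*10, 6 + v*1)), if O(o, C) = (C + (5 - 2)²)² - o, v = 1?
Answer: -18954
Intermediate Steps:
O(o, C) = (9 + C)² - o (O(o, C) = (C + 3²)² - o = (C + 9)² - o = (9 + C)² - o)
(-462 + 436)*(469 + O(6 - 1*10, 6 + v*1)) = (-462 + 436)*(469 + ((9 + (6 + 1*1))² - (6 - 1*10))) = -26*(469 + ((9 + (6 + 1))² - (6 - 10))) = -26*(469 + ((9 + 7)² - 1*(-4))) = -26*(469 + (16² + 4)) = -26*(469 + (256 + 4)) = -26*(469 + 260) = -26*729 = -18954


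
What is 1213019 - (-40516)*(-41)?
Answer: -448137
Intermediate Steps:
1213019 - (-40516)*(-41) = 1213019 - 1*1661156 = 1213019 - 1661156 = -448137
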